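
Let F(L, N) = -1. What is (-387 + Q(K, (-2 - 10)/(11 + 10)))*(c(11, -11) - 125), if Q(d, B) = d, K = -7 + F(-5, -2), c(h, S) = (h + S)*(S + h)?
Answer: 49375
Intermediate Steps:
c(h, S) = (S + h)**2 (c(h, S) = (S + h)*(S + h) = (S + h)**2)
K = -8 (K = -7 - 1 = -8)
(-387 + Q(K, (-2 - 10)/(11 + 10)))*(c(11, -11) - 125) = (-387 - 8)*((-11 + 11)**2 - 125) = -395*(0**2 - 125) = -395*(0 - 125) = -395*(-125) = 49375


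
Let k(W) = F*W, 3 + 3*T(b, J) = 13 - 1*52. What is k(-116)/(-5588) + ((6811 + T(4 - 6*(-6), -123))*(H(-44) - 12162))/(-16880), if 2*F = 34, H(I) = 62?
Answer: 5745138537/1179068 ≈ 4872.6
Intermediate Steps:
F = 17 (F = (1/2)*34 = 17)
T(b, J) = -14 (T(b, J) = -1 + (13 - 1*52)/3 = -1 + (13 - 52)/3 = -1 + (1/3)*(-39) = -1 - 13 = -14)
k(W) = 17*W
k(-116)/(-5588) + ((6811 + T(4 - 6*(-6), -123))*(H(-44) - 12162))/(-16880) = (17*(-116))/(-5588) + ((6811 - 14)*(62 - 12162))/(-16880) = -1972*(-1/5588) + (6797*(-12100))*(-1/16880) = 493/1397 - 82243700*(-1/16880) = 493/1397 + 4112185/844 = 5745138537/1179068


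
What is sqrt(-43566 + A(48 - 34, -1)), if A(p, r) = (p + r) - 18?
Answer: I*sqrt(43571) ≈ 208.74*I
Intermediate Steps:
A(p, r) = -18 + p + r
sqrt(-43566 + A(48 - 34, -1)) = sqrt(-43566 + (-18 + (48 - 34) - 1)) = sqrt(-43566 + (-18 + 14 - 1)) = sqrt(-43566 - 5) = sqrt(-43571) = I*sqrt(43571)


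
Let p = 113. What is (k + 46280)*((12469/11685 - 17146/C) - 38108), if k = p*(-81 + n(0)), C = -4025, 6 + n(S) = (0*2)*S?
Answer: -45518061891431/32775 ≈ -1.3888e+9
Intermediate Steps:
n(S) = -6 (n(S) = -6 + (0*2)*S = -6 + 0*S = -6 + 0 = -6)
k = -9831 (k = 113*(-81 - 6) = 113*(-87) = -9831)
(k + 46280)*((12469/11685 - 17146/C) - 38108) = (-9831 + 46280)*((12469/11685 - 17146/(-4025)) - 38108) = 36449*((12469*(1/11685) - 17146*(-1/4025)) - 38108) = 36449*((12469/11685 + 17146/4025) - 38108) = 36449*(50107747/9406425 - 38108) = 36449*(-358409936153/9406425) = -45518061891431/32775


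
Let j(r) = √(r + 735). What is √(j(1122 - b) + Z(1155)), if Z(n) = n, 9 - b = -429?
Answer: √(1155 + √1419) ≈ 34.535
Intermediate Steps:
b = 438 (b = 9 - 1*(-429) = 9 + 429 = 438)
j(r) = √(735 + r)
√(j(1122 - b) + Z(1155)) = √(√(735 + (1122 - 1*438)) + 1155) = √(√(735 + (1122 - 438)) + 1155) = √(√(735 + 684) + 1155) = √(√1419 + 1155) = √(1155 + √1419)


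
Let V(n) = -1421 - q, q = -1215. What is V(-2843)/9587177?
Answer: -206/9587177 ≈ -2.1487e-5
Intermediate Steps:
V(n) = -206 (V(n) = -1421 - 1*(-1215) = -1421 + 1215 = -206)
V(-2843)/9587177 = -206/9587177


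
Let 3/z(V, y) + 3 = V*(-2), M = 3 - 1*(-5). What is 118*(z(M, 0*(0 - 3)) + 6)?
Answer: 13098/19 ≈ 689.37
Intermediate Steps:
M = 8 (M = 3 + 5 = 8)
z(V, y) = 3/(-3 - 2*V) (z(V, y) = 3/(-3 + V*(-2)) = 3/(-3 - 2*V))
118*(z(M, 0*(0 - 3)) + 6) = 118*(-3/(3 + 2*8) + 6) = 118*(-3/(3 + 16) + 6) = 118*(-3/19 + 6) = 118*(111/19) = 13098/19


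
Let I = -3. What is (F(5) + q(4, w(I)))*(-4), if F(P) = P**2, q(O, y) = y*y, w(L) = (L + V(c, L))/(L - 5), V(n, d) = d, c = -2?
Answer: -409/4 ≈ -102.25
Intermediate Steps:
w(L) = 2*L/(-5 + L) (w(L) = (L + L)/(L - 5) = (2*L)/(-5 + L) = 2*L/(-5 + L))
q(O, y) = y**2
(F(5) + q(4, w(I)))*(-4) = (5**2 + (2*(-3)/(-5 - 3))**2)*(-4) = (25 + (2*(-3)/(-8))**2)*(-4) = (25 + (2*(-3)*(-1/8))**2)*(-4) = (25 + (3/4)**2)*(-4) = (25 + 9/16)*(-4) = (409/16)*(-4) = -409/4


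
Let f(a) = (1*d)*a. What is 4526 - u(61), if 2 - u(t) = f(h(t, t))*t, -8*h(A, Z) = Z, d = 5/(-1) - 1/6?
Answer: 332503/48 ≈ 6927.1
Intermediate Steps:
d = -31/6 (d = 5*(-1) - 1*⅙ = -5 - ⅙ = -31/6 ≈ -5.1667)
h(A, Z) = -Z/8
f(a) = -31*a/6 (f(a) = (1*(-31/6))*a = -31*a/6)
u(t) = 2 - 31*t²/48 (u(t) = 2 - (-(-31)*t/48)*t = 2 - 31*t/48*t = 2 - 31*t²/48)
4526 - u(61) = 4526 - (2 - 31/48*61²) = 4526 - (2 - 31/48*3721) = 4526 - (2 - 115351/48) = 4526 - 1*(-115255/48) = 4526 + 115255/48 = 332503/48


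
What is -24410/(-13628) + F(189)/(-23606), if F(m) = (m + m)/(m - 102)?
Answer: 4177183553/2332343618 ≈ 1.7910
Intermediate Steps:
F(m) = 2*m/(-102 + m) (F(m) = (2*m)/(-102 + m) = 2*m/(-102 + m))
-24410/(-13628) + F(189)/(-23606) = -24410/(-13628) + (2*189/(-102 + 189))/(-23606) = -24410*(-1/13628) + (2*189/87)*(-1/23606) = 12205/6814 + (2*189*(1/87))*(-1/23606) = 12205/6814 + (126/29)*(-1/23606) = 12205/6814 - 63/342287 = 4177183553/2332343618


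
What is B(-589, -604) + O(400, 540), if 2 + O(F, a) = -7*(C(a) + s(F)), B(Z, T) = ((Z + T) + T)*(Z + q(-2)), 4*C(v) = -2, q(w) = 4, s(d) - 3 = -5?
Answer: 2102521/2 ≈ 1.0513e+6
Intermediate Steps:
s(d) = -2 (s(d) = 3 - 5 = -2)
C(v) = -½ (C(v) = (¼)*(-2) = -½)
B(Z, T) = (4 + Z)*(Z + 2*T) (B(Z, T) = ((Z + T) + T)*(Z + 4) = ((T + Z) + T)*(4 + Z) = (Z + 2*T)*(4 + Z) = (4 + Z)*(Z + 2*T))
O(F, a) = 31/2 (O(F, a) = -2 - 7*(-½ - 2) = -2 - 7*(-5/2) = -2 + 35/2 = 31/2)
B(-589, -604) + O(400, 540) = ((-589)² + 4*(-589) + 8*(-604) + 2*(-604)*(-589)) + 31/2 = (346921 - 2356 - 4832 + 711512) + 31/2 = 1051245 + 31/2 = 2102521/2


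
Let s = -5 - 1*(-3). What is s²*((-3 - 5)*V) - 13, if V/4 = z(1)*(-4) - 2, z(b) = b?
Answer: 755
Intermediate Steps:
s = -2 (s = -5 + 3 = -2)
V = -24 (V = 4*(1*(-4) - 2) = 4*(-4 - 2) = 4*(-6) = -24)
s²*((-3 - 5)*V) - 13 = (-2)²*((-3 - 5)*(-24)) - 13 = 4*(-8*(-24)) - 13 = 4*192 - 13 = 768 - 13 = 755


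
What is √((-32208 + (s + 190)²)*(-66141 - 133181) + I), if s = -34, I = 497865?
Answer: √1569560649 ≈ 39618.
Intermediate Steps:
√((-32208 + (s + 190)²)*(-66141 - 133181) + I) = √((-32208 + (-34 + 190)²)*(-66141 - 133181) + 497865) = √((-32208 + 156²)*(-199322) + 497865) = √((-32208 + 24336)*(-199322) + 497865) = √(-7872*(-199322) + 497865) = √(1569062784 + 497865) = √1569560649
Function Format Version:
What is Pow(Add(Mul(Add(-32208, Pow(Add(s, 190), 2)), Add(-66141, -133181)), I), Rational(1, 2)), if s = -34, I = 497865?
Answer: Pow(1569560649, Rational(1, 2)) ≈ 39618.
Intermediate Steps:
Pow(Add(Mul(Add(-32208, Pow(Add(s, 190), 2)), Add(-66141, -133181)), I), Rational(1, 2)) = Pow(Add(Mul(Add(-32208, Pow(Add(-34, 190), 2)), Add(-66141, -133181)), 497865), Rational(1, 2)) = Pow(Add(Mul(Add(-32208, Pow(156, 2)), -199322), 497865), Rational(1, 2)) = Pow(Add(Mul(Add(-32208, 24336), -199322), 497865), Rational(1, 2)) = Pow(Add(Mul(-7872, -199322), 497865), Rational(1, 2)) = Pow(Add(1569062784, 497865), Rational(1, 2)) = Pow(1569560649, Rational(1, 2))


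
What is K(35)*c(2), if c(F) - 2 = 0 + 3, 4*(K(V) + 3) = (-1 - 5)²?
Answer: 30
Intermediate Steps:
K(V) = 6 (K(V) = -3 + (-1 - 5)²/4 = -3 + (¼)*(-6)² = -3 + (¼)*36 = -3 + 9 = 6)
c(F) = 5 (c(F) = 2 + (0 + 3) = 2 + 3 = 5)
K(35)*c(2) = 6*5 = 30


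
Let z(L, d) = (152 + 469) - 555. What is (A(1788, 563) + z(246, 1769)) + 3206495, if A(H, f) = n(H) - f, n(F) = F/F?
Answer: 3205999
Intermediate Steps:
n(F) = 1
z(L, d) = 66 (z(L, d) = 621 - 555 = 66)
A(H, f) = 1 - f
(A(1788, 563) + z(246, 1769)) + 3206495 = ((1 - 1*563) + 66) + 3206495 = ((1 - 563) + 66) + 3206495 = (-562 + 66) + 3206495 = -496 + 3206495 = 3205999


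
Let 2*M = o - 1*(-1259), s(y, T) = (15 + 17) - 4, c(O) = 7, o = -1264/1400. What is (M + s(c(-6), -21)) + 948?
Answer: 561767/350 ≈ 1605.0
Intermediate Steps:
o = -158/175 (o = -1264*1/1400 = -158/175 ≈ -0.90286)
s(y, T) = 28 (s(y, T) = 32 - 4 = 28)
M = 220167/350 (M = (-158/175 - 1*(-1259))/2 = (-158/175 + 1259)/2 = (1/2)*(220167/175) = 220167/350 ≈ 629.05)
(M + s(c(-6), -21)) + 948 = (220167/350 + 28) + 948 = 229967/350 + 948 = 561767/350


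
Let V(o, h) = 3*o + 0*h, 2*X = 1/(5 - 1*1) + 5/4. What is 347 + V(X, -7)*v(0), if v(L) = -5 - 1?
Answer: 667/2 ≈ 333.50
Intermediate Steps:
v(L) = -6
X = 3/4 (X = (1/(5 - 1*1) + 5/4)/2 = (1/(5 - 1) + 5*(1/4))/2 = (1/4 + 5/4)/2 = (1/2)*(3/2) = 3/4 ≈ 0.75000)
V(o, h) = 3*o (V(o, h) = 3*o + 0 = 3*o)
347 + V(X, -7)*v(0) = 347 + (3*(3/4))*(-6) = 347 + (9/4)*(-6) = 347 - 27/2 = 667/2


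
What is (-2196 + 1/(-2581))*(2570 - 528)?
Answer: -11573804834/2581 ≈ -4.4842e+6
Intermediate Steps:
(-2196 + 1/(-2581))*(2570 - 528) = (-2196 - 1/2581)*2042 = -5667877/2581*2042 = -11573804834/2581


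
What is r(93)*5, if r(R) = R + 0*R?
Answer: 465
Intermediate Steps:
r(R) = R (r(R) = R + 0 = R)
r(93)*5 = 93*5 = 465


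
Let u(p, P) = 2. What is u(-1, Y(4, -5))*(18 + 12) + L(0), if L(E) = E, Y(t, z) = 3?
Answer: 60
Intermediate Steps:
u(-1, Y(4, -5))*(18 + 12) + L(0) = 2*(18 + 12) + 0 = 2*30 + 0 = 60 + 0 = 60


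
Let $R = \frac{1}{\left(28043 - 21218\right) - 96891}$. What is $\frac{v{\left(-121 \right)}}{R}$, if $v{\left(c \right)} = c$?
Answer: $10897986$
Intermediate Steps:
$R = - \frac{1}{90066}$ ($R = \frac{1}{6825 - 96891} = \frac{1}{-90066} = - \frac{1}{90066} \approx -1.1103 \cdot 10^{-5}$)
$\frac{v{\left(-121 \right)}}{R} = - \frac{121}{- \frac{1}{90066}} = \left(-121\right) \left(-90066\right) = 10897986$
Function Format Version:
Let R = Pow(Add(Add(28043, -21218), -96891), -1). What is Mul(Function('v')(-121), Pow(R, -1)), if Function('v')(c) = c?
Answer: 10897986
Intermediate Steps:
R = Rational(-1, 90066) (R = Pow(Add(6825, -96891), -1) = Pow(-90066, -1) = Rational(-1, 90066) ≈ -1.1103e-5)
Mul(Function('v')(-121), Pow(R, -1)) = Mul(-121, Pow(Rational(-1, 90066), -1)) = Mul(-121, -90066) = 10897986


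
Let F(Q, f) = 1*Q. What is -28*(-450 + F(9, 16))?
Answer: 12348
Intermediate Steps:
F(Q, f) = Q
-28*(-450 + F(9, 16)) = -28*(-450 + 9) = -28*(-441) = 12348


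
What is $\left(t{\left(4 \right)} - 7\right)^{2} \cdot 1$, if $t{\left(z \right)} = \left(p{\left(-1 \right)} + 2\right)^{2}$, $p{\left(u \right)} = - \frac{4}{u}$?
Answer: $841$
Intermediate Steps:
$t{\left(z \right)} = 36$ ($t{\left(z \right)} = \left(- \frac{4}{-1} + 2\right)^{2} = \left(\left(-4\right) \left(-1\right) + 2\right)^{2} = \left(4 + 2\right)^{2} = 6^{2} = 36$)
$\left(t{\left(4 \right)} - 7\right)^{2} \cdot 1 = \left(36 - 7\right)^{2} \cdot 1 = 29^{2} \cdot 1 = 841 \cdot 1 = 841$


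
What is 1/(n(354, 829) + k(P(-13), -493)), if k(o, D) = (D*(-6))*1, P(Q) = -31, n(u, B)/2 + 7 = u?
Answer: 1/3652 ≈ 0.00027382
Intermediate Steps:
n(u, B) = -14 + 2*u
k(o, D) = -6*D (k(o, D) = -6*D*1 = -6*D)
1/(n(354, 829) + k(P(-13), -493)) = 1/((-14 + 2*354) - 6*(-493)) = 1/((-14 + 708) + 2958) = 1/(694 + 2958) = 1/3652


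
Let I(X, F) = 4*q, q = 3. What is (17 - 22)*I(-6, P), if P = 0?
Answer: -60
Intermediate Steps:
I(X, F) = 12 (I(X, F) = 4*3 = 12)
(17 - 22)*I(-6, P) = (17 - 22)*12 = -5*12 = -60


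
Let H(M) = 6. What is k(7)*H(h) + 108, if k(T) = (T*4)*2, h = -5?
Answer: 444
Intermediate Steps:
k(T) = 8*T (k(T) = (4*T)*2 = 8*T)
k(7)*H(h) + 108 = (8*7)*6 + 108 = 56*6 + 108 = 336 + 108 = 444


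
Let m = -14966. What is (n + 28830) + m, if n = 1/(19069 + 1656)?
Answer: 287331401/20725 ≈ 13864.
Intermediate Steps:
n = 1/20725 ≈ 4.8251e-5
(n + 28830) + m = (1/20725 + 28830) - 14966 = 597501751/20725 - 14966 = 287331401/20725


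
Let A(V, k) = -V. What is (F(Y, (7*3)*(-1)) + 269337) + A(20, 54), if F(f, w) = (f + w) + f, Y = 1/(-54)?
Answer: 7270991/27 ≈ 2.6930e+5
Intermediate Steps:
Y = -1/54 ≈ -0.018519
F(f, w) = w + 2*f
(F(Y, (7*3)*(-1)) + 269337) + A(20, 54) = (((7*3)*(-1) + 2*(-1/54)) + 269337) - 1*20 = ((21*(-1) - 1/27) + 269337) - 20 = ((-21 - 1/27) + 269337) - 20 = (-568/27 + 269337) - 20 = 7271531/27 - 20 = 7270991/27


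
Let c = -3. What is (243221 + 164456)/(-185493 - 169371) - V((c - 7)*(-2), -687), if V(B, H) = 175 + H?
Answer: 181282691/354864 ≈ 510.85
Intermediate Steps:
(243221 + 164456)/(-185493 - 169371) - V((c - 7)*(-2), -687) = (243221 + 164456)/(-185493 - 169371) - (175 - 687) = 407677/(-354864) - 1*(-512) = 407677*(-1/354864) + 512 = -407677/354864 + 512 = 181282691/354864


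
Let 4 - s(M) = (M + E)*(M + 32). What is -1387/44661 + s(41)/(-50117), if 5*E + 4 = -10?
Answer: 274253708/11191376685 ≈ 0.024506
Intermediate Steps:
E = -14/5 (E = -4/5 + (1/5)*(-10) = -4/5 - 2 = -14/5 ≈ -2.8000)
s(M) = 4 - (32 + M)*(-14/5 + M) (s(M) = 4 - (M - 14/5)*(M + 32) = 4 - (-14/5 + M)*(32 + M) = 4 - (32 + M)*(-14/5 + M))
-1387/44661 + s(41)/(-50117) = -1387/44661 + (468/5 - 1*41**2 - 146/5*41)/(-50117) = -1387*1/44661 + (468/5 - 1*1681 - 5986/5)*(-1/50117) = -1387/44661 + (468/5 - 1681 - 5986/5)*(-1/50117) = -1387/44661 - 13923/5*(-1/50117) = -1387/44661 + 13923/250585 = 274253708/11191376685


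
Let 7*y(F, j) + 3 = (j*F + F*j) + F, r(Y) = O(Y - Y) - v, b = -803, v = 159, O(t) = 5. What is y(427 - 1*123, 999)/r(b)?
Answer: -607693/1078 ≈ -563.72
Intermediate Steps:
r(Y) = -154 (r(Y) = 5 - 1*159 = 5 - 159 = -154)
y(F, j) = -3/7 + F/7 + 2*F*j/7 (y(F, j) = -3/7 + ((j*F + F*j) + F)/7 = -3/7 + ((F*j + F*j) + F)/7 = -3/7 + (2*F*j + F)/7 = -3/7 + (F + 2*F*j)/7 = -3/7 + (F/7 + 2*F*j/7) = -3/7 + F/7 + 2*F*j/7)
y(427 - 1*123, 999)/r(b) = (-3/7 + (427 - 1*123)/7 + (2/7)*(427 - 1*123)*999)/(-154) = (-3/7 + (427 - 123)/7 + (2/7)*(427 - 123)*999)*(-1/154) = (-3/7 + (⅐)*304 + (2/7)*304*999)*(-1/154) = (-3/7 + 304/7 + 607392/7)*(-1/154) = (607693/7)*(-1/154) = -607693/1078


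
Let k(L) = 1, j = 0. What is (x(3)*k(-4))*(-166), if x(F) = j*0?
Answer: 0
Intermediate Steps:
x(F) = 0 (x(F) = 0*0 = 0)
(x(3)*k(-4))*(-166) = (0*1)*(-166) = 0*(-166) = 0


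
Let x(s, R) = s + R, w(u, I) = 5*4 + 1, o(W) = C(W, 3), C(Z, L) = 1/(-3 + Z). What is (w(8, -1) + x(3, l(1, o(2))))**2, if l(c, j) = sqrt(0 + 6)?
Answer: (24 + sqrt(6))**2 ≈ 699.58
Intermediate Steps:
o(W) = 1/(-3 + W)
w(u, I) = 21 (w(u, I) = 20 + 1 = 21)
l(c, j) = sqrt(6)
x(s, R) = R + s
(w(8, -1) + x(3, l(1, o(2))))**2 = (21 + (sqrt(6) + 3))**2 = (21 + (3 + sqrt(6)))**2 = (24 + sqrt(6))**2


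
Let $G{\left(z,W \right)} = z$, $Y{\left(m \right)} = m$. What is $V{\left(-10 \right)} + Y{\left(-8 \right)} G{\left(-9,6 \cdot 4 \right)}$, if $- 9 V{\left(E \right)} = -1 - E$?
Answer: $71$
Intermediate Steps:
$V{\left(E \right)} = \frac{1}{9} + \frac{E}{9}$ ($V{\left(E \right)} = - \frac{-1 - E}{9} = \frac{1}{9} + \frac{E}{9}$)
$V{\left(-10 \right)} + Y{\left(-8 \right)} G{\left(-9,6 \cdot 4 \right)} = \left(\frac{1}{9} + \frac{1}{9} \left(-10\right)\right) - -72 = \left(\frac{1}{9} - \frac{10}{9}\right) + 72 = -1 + 72 = 71$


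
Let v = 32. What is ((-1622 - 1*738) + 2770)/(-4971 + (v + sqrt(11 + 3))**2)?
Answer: -322506/3082229 - 5248*sqrt(14)/3082229 ≈ -0.11100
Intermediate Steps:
((-1622 - 1*738) + 2770)/(-4971 + (v + sqrt(11 + 3))**2) = ((-1622 - 1*738) + 2770)/(-4971 + (32 + sqrt(11 + 3))**2) = ((-1622 - 738) + 2770)/(-4971 + (32 + sqrt(14))**2) = (-2360 + 2770)/(-4971 + (32 + sqrt(14))**2) = 410/(-4971 + (32 + sqrt(14))**2)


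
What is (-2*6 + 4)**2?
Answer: 64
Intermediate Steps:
(-2*6 + 4)**2 = (-12 + 4)**2 = (-8)**2 = 64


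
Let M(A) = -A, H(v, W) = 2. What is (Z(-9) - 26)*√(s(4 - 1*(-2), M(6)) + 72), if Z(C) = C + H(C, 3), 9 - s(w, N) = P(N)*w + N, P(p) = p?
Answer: -33*√123 ≈ -365.99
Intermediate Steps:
s(w, N) = 9 - N - N*w (s(w, N) = 9 - (N*w + N) = 9 - (N + N*w) = 9 + (-N - N*w) = 9 - N - N*w)
Z(C) = 2 + C (Z(C) = C + 2 = 2 + C)
(Z(-9) - 26)*√(s(4 - 1*(-2), M(6)) + 72) = ((2 - 9) - 26)*√((9 - (-1)*6 - (-1*6)*(4 - 1*(-2))) + 72) = (-7 - 26)*√((9 - 1*(-6) - 1*(-6)*(4 + 2)) + 72) = -33*√((9 + 6 - 1*(-6)*6) + 72) = -33*√((9 + 6 + 36) + 72) = -33*√(51 + 72) = -33*√123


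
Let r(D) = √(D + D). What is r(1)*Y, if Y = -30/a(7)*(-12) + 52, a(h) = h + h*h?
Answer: 409*√2/7 ≈ 82.630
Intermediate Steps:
a(h) = h + h²
Y = 409/7 (Y = -30*1/(7*(1 + 7))*(-12) + 52 = -30/(7*8)*(-12) + 52 = -30/56*(-12) + 52 = -30*1/56*(-12) + 52 = -15/28*(-12) + 52 = 45/7 + 52 = 409/7 ≈ 58.429)
r(D) = √2*√D (r(D) = √(2*D) = √2*√D)
r(1)*Y = (√2*√1)*(409/7) = (√2*1)*(409/7) = √2*(409/7) = 409*√2/7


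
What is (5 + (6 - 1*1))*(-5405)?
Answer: -54050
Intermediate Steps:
(5 + (6 - 1*1))*(-5405) = (5 + (6 - 1))*(-5405) = (5 + 5)*(-5405) = 10*(-5405) = -54050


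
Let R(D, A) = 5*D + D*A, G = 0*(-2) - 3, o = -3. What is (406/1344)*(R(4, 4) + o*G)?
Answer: 435/32 ≈ 13.594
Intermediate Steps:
G = -3 (G = 0 - 3 = -3)
R(D, A) = 5*D + A*D
(406/1344)*(R(4, 4) + o*G) = (406/1344)*(4*(5 + 4) - 3*(-3)) = (406*(1/1344))*(4*9 + 9) = 29*(36 + 9)/96 = (29/96)*45 = 435/32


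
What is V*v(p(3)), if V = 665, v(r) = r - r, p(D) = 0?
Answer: 0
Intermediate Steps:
v(r) = 0
V*v(p(3)) = 665*0 = 0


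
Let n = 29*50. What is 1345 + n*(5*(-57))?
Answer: -411905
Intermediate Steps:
n = 1450
1345 + n*(5*(-57)) = 1345 + 1450*(5*(-57)) = 1345 + 1450*(-285) = 1345 - 413250 = -411905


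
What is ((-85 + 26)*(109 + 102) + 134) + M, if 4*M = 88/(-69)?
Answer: -849757/69 ≈ -12315.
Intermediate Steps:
M = -22/69 (M = (88/(-69))/4 = (88*(-1/69))/4 = (¼)*(-88/69) = -22/69 ≈ -0.31884)
((-85 + 26)*(109 + 102) + 134) + M = ((-85 + 26)*(109 + 102) + 134) - 22/69 = (-59*211 + 134) - 22/69 = (-12449 + 134) - 22/69 = -12315 - 22/69 = -849757/69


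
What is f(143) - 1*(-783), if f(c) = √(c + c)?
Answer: 783 + √286 ≈ 799.91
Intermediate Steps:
f(c) = √2*√c (f(c) = √(2*c) = √2*√c)
f(143) - 1*(-783) = √2*√143 - 1*(-783) = √286 + 783 = 783 + √286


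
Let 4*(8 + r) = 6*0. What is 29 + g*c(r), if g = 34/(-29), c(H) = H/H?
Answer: 807/29 ≈ 27.828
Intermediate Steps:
r = -8 (r = -8 + (6*0)/4 = -8 + (¼)*0 = -8 + 0 = -8)
c(H) = 1
g = -34/29 (g = 34*(-1/29) = -34/29 ≈ -1.1724)
29 + g*c(r) = 29 - 34/29*1 = 29 - 34/29 = 807/29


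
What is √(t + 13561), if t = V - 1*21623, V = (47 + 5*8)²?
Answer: I*√493 ≈ 22.204*I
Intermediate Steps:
V = 7569 (V = (47 + 40)² = 87² = 7569)
t = -14054 (t = 7569 - 1*21623 = 7569 - 21623 = -14054)
√(t + 13561) = √(-14054 + 13561) = √(-493) = I*√493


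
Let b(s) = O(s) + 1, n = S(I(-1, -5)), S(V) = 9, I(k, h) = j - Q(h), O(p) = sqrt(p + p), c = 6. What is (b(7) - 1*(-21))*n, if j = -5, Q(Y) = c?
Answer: 198 + 9*sqrt(14) ≈ 231.67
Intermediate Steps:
Q(Y) = 6
O(p) = sqrt(2)*sqrt(p) (O(p) = sqrt(2*p) = sqrt(2)*sqrt(p))
I(k, h) = -11 (I(k, h) = -5 - 1*6 = -5 - 6 = -11)
n = 9
b(s) = 1 + sqrt(2)*sqrt(s) (b(s) = sqrt(2)*sqrt(s) + 1 = 1 + sqrt(2)*sqrt(s))
(b(7) - 1*(-21))*n = ((1 + sqrt(2)*sqrt(7)) - 1*(-21))*9 = ((1 + sqrt(14)) + 21)*9 = (22 + sqrt(14))*9 = 198 + 9*sqrt(14)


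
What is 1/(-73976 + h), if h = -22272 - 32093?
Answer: -1/128341 ≈ -7.7917e-6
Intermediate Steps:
h = -54365
1/(-73976 + h) = 1/(-73976 - 54365) = 1/(-128341) = -1/128341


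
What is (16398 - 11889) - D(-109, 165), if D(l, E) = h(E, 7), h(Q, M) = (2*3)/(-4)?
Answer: 9021/2 ≈ 4510.5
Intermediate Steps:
h(Q, M) = -3/2 (h(Q, M) = 6*(-¼) = -3/2)
D(l, E) = -3/2
(16398 - 11889) - D(-109, 165) = (16398 - 11889) - 1*(-3/2) = 4509 + 3/2 = 9021/2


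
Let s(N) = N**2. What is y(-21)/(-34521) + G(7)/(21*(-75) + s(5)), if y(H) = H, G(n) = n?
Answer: -69699/17835850 ≈ -0.0039078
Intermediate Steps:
y(-21)/(-34521) + G(7)/(21*(-75) + s(5)) = -21/(-34521) + 7/(21*(-75) + 5**2) = -21*(-1/34521) + 7/(-1575 + 25) = 7/11507 + 7/(-1550) = 7/11507 + 7*(-1/1550) = 7/11507 - 7/1550 = -69699/17835850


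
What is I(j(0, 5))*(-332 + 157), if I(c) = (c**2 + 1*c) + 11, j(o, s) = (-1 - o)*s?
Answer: -5425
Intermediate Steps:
j(o, s) = s*(-1 - o)
I(c) = 11 + c + c**2 (I(c) = (c**2 + c) + 11 = (c + c**2) + 11 = 11 + c + c**2)
I(j(0, 5))*(-332 + 157) = (11 - 1*5*(1 + 0) + (-1*5*(1 + 0))**2)*(-332 + 157) = (11 - 1*5*1 + (-1*5*1)**2)*(-175) = (11 - 5 + (-5)**2)*(-175) = (11 - 5 + 25)*(-175) = 31*(-175) = -5425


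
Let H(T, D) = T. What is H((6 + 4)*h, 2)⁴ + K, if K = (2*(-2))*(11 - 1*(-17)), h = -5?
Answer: 6249888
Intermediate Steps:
K = -112 (K = -4*(11 + 17) = -4*28 = -112)
H((6 + 4)*h, 2)⁴ + K = ((6 + 4)*(-5))⁴ - 112 = (10*(-5))⁴ - 112 = (-50)⁴ - 112 = 6250000 - 112 = 6249888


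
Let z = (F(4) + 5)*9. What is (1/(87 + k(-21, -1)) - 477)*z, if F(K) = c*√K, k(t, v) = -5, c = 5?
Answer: -5280255/82 ≈ -64393.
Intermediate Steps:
F(K) = 5*√K
z = 135 (z = (5*√4 + 5)*9 = (5*2 + 5)*9 = (10 + 5)*9 = 15*9 = 135)
(1/(87 + k(-21, -1)) - 477)*z = (1/(87 - 5) - 477)*135 = (1/82 - 477)*135 = -39113/82*135 = -5280255/82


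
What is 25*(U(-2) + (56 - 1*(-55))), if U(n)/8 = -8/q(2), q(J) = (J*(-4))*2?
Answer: 2875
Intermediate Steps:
q(J) = -8*J (q(J) = -4*J*2 = -8*J)
U(n) = 4 (U(n) = 8*(-8/((-8*2))) = 8*(-8/(-16)) = 8*(-8*(-1/16)) = 8*(1/2) = 4)
25*(U(-2) + (56 - 1*(-55))) = 25*(4 + (56 - 1*(-55))) = 25*(4 + (56 + 55)) = 25*(4 + 111) = 25*115 = 2875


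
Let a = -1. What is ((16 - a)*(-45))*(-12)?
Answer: 9180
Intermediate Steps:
((16 - a)*(-45))*(-12) = ((16 - 1*(-1))*(-45))*(-12) = ((16 + 1)*(-45))*(-12) = (17*(-45))*(-12) = -765*(-12) = 9180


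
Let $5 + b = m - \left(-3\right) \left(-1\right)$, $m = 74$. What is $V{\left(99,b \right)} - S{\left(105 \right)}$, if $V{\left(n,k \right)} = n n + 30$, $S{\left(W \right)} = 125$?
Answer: $9706$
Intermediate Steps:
$b = 66$ ($b = -5 + \left(74 - \left(-3\right) \left(-1\right)\right) = -5 + \left(74 - 3\right) = -5 + 71 = 66$)
$V{\left(n,k \right)} = 30 + n^{2}$ ($V{\left(n,k \right)} = n^{2} + 30 = 30 + n^{2}$)
$V{\left(99,b \right)} - S{\left(105 \right)} = \left(30 + 99^{2}\right) - 125 = \left(30 + 9801\right) - 125 = 9831 - 125 = 9706$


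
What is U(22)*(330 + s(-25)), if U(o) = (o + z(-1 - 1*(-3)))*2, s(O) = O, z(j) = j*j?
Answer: 15860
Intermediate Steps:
z(j) = j²
U(o) = 8 + 2*o (U(o) = (o + (-1 - 1*(-3))²)*2 = (o + (-1 + 3)²)*2 = (o + 2²)*2 = (o + 4)*2 = (4 + o)*2 = 8 + 2*o)
U(22)*(330 + s(-25)) = (8 + 2*22)*(330 - 25) = (8 + 44)*305 = 52*305 = 15860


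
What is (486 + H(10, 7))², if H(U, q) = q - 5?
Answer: 238144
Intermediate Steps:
H(U, q) = -5 + q
(486 + H(10, 7))² = (486 + (-5 + 7))² = (486 + 2)² = 488² = 238144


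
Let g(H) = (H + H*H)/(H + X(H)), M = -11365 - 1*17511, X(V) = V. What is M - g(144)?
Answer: -57897/2 ≈ -28949.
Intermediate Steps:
M = -28876 (M = -11365 - 17511 = -28876)
g(H) = (H + H²)/(2*H) (g(H) = (H + H*H)/(H + H) = (H + H²)/((2*H)) = (H + H²)*(1/(2*H)) = (H + H²)/(2*H))
M - g(144) = -28876 - (½ + (½)*144) = -28876 - (½ + 72) = -28876 - 1*145/2 = -28876 - 145/2 = -57897/2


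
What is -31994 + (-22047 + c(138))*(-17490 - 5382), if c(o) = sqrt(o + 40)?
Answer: 504226990 - 22872*sqrt(178) ≈ 5.0392e+8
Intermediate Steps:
c(o) = sqrt(40 + o)
-31994 + (-22047 + c(138))*(-17490 - 5382) = -31994 + (-22047 + sqrt(40 + 138))*(-17490 - 5382) = -31994 + (-22047 + sqrt(178))*(-22872) = -31994 + (504258984 - 22872*sqrt(178)) = 504226990 - 22872*sqrt(178)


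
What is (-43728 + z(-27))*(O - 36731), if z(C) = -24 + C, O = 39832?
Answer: -135758679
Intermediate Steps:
(-43728 + z(-27))*(O - 36731) = (-43728 + (-24 - 27))*(39832 - 36731) = (-43728 - 51)*3101 = -43779*3101 = -135758679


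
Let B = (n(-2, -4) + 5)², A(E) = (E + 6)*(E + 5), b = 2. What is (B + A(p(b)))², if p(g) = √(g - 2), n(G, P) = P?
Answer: 961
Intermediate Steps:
p(g) = √(-2 + g)
A(E) = (5 + E)*(6 + E) (A(E) = (6 + E)*(5 + E) = (5 + E)*(6 + E))
B = 1 (B = (-4 + 5)² = 1² = 1)
(B + A(p(b)))² = (1 + (30 + (√(-2 + 2))² + 11*√(-2 + 2)))² = (1 + (30 + (√0)² + 11*√0))² = (1 + (30 + 0² + 11*0))² = (1 + (30 + 0 + 0))² = (1 + 30)² = 31² = 961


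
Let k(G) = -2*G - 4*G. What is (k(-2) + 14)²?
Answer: 676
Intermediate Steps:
k(G) = -6*G
(k(-2) + 14)² = (-6*(-2) + 14)² = (12 + 14)² = 26² = 676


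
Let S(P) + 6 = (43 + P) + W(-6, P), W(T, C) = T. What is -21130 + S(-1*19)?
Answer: -21118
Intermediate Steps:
S(P) = 31 + P (S(P) = -6 + ((43 + P) - 6) = -6 + (37 + P) = 31 + P)
-21130 + S(-1*19) = -21130 + (31 - 1*19) = -21130 + (31 - 19) = -21130 + 12 = -21118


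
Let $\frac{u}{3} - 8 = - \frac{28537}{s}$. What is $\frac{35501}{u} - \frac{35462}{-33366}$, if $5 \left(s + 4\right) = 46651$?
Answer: $\frac{9210026061844}{3843145929} \approx 2396.5$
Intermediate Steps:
$s = \frac{46631}{5}$ ($s = -4 + \frac{1}{5} \cdot 46651 = -4 + \frac{46651}{5} = \frac{46631}{5} \approx 9326.2$)
$u = \frac{691089}{46631}$ ($u = 24 + 3 \left(- \frac{28537}{\frac{46631}{5}}\right) = 24 + 3 \left(\left(-28537\right) \frac{5}{46631}\right) = 24 + 3 \left(- \frac{142685}{46631}\right) = 24 - \frac{428055}{46631} = \frac{691089}{46631} \approx 14.82$)
$\frac{35501}{u} - \frac{35462}{-33366} = \frac{35501}{\frac{691089}{46631}} - \frac{35462}{-33366} = 35501 \cdot \frac{46631}{691089} - - \frac{17731}{16683} = \frac{1655447131}{691089} + \frac{17731}{16683} = \frac{9210026061844}{3843145929}$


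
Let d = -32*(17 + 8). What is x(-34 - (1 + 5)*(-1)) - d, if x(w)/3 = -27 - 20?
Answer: 659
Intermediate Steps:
d = -800 (d = -32*25 = -800)
x(w) = -141 (x(w) = 3*(-27 - 20) = 3*(-47) = -141)
x(-34 - (1 + 5)*(-1)) - d = -141 - 1*(-800) = -141 + 800 = 659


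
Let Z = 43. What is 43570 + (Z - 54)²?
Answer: 43691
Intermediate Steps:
43570 + (Z - 54)² = 43570 + (43 - 54)² = 43570 + (-11)² = 43570 + 121 = 43691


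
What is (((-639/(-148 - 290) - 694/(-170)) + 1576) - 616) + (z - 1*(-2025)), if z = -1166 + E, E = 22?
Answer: 22915577/12410 ≈ 1846.5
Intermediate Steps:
z = -1144 (z = -1166 + 22 = -1144)
(((-639/(-148 - 290) - 694/(-170)) + 1576) - 616) + (z - 1*(-2025)) = (((-639/(-148 - 290) - 694/(-170)) + 1576) - 616) + (-1144 - 1*(-2025)) = (((-639/(-438) - 694*(-1/170)) + 1576) - 616) + (-1144 + 2025) = (((-639*(-1/438) + 347/85) + 1576) - 616) + 881 = (((213/146 + 347/85) + 1576) - 616) + 881 = ((68767/12410 + 1576) - 616) + 881 = (19626927/12410 - 616) + 881 = 11982367/12410 + 881 = 22915577/12410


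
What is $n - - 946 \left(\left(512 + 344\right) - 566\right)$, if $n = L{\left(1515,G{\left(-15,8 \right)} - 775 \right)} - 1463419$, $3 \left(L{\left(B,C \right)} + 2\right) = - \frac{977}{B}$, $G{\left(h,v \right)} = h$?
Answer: $- \frac{5404374122}{4545} \approx -1.1891 \cdot 10^{6}$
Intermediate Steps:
$L{\left(B,C \right)} = -2 - \frac{977}{3 B}$ ($L{\left(B,C \right)} = -2 + \frac{\left(-977\right) \frac{1}{B}}{3} = -2 - \frac{977}{3 B}$)
$n = - \frac{6651249422}{4545}$ ($n = \left(-2 - \frac{977}{3 \cdot 1515}\right) - 1463419 = \left(-2 - \frac{977}{4545}\right) - 1463419 = - \frac{10067}{4545} - 1463419 = - \frac{6651249422}{4545} \approx -1.4634 \cdot 10^{6}$)
$n - - 946 \left(\left(512 + 344\right) - 566\right) = - \frac{6651249422}{4545} - - 946 \left(\left(512 + 344\right) - 566\right) = - \frac{6651249422}{4545} - - 946 \left(856 - 566\right) = - \frac{6651249422}{4545} - \left(-946\right) 290 = - \frac{6651249422}{4545} - -274340 = - \frac{6651249422}{4545} + 274340 = - \frac{5404374122}{4545}$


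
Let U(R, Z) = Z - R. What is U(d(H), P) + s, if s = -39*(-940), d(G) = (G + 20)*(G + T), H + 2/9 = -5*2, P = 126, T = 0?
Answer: 2987762/81 ≈ 36886.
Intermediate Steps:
H = -92/9 (H = -2/9 - 5*2 = -2/9 - 10 = -92/9 ≈ -10.222)
d(G) = G*(20 + G) (d(G) = (G + 20)*(G + 0) = (20 + G)*G = G*(20 + G))
s = 36660
U(d(H), P) + s = (126 - (-92)*(20 - 92/9)/9) + 36660 = (126 - (-92)*88/(9*9)) + 36660 = (126 - 1*(-8096/81)) + 36660 = (126 + 8096/81) + 36660 = 18302/81 + 36660 = 2987762/81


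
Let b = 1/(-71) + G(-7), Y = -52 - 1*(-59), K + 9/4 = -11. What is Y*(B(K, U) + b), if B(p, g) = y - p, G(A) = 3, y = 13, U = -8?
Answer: 58121/284 ≈ 204.65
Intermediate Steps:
K = -53/4 (K = -9/4 - 11 = -53/4 ≈ -13.250)
B(p, g) = 13 - p
Y = 7 (Y = -52 + 59 = 7)
b = 212/71 (b = 1/(-71) + 3 = -1/71 + 3 = 212/71 ≈ 2.9859)
Y*(B(K, U) + b) = 7*((13 - 1*(-53/4)) + 212/71) = 7*((13 + 53/4) + 212/71) = 7*(105/4 + 212/71) = 7*(8303/284) = 58121/284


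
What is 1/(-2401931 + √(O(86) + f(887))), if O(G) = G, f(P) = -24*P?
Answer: -2401931/5769272549963 - I*√21202/5769272549963 ≈ -4.1633e-7 - 2.5239e-11*I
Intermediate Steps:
1/(-2401931 + √(O(86) + f(887))) = 1/(-2401931 + √(86 - 24*887)) = 1/(-2401931 + √(86 - 21288)) = 1/(-2401931 + √(-21202)) = 1/(-2401931 + I*√21202)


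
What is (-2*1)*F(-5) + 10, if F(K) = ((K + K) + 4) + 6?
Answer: 10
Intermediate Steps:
F(K) = 10 + 2*K (F(K) = (2*K + 4) + 6 = (4 + 2*K) + 6 = 10 + 2*K)
(-2*1)*F(-5) + 10 = (-2*1)*(10 + 2*(-5)) + 10 = -2*(10 - 10) + 10 = -2*0 + 10 = 0 + 10 = 10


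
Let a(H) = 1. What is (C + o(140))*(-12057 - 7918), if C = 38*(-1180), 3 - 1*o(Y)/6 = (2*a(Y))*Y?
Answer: 928877450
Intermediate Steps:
o(Y) = 18 - 12*Y (o(Y) = 18 - 6*2*1*Y = 18 - 12*Y)
C = -44840
(C + o(140))*(-12057 - 7918) = (-44840 + (18 - 12*140))*(-12057 - 7918) = (-44840 + (18 - 1680))*(-19975) = (-44840 - 1662)*(-19975) = -46502*(-19975) = 928877450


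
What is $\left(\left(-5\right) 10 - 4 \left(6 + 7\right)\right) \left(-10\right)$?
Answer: $1020$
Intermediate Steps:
$\left(\left(-5\right) 10 - 4 \left(6 + 7\right)\right) \left(-10\right) = \left(-50 - 52\right) \left(-10\right) = \left(-102\right) \left(-10\right) = 1020$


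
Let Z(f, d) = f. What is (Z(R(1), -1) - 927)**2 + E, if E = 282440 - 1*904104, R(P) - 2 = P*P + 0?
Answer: 232112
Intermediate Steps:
R(P) = 2 + P**2 (R(P) = 2 + (P*P + 0) = 2 + (P**2 + 0) = 2 + P**2)
E = -621664 (E = 282440 - 904104 = -621664)
(Z(R(1), -1) - 927)**2 + E = ((2 + 1**2) - 927)**2 - 621664 = ((2 + 1) - 927)**2 - 621664 = (3 - 927)**2 - 621664 = (-924)**2 - 621664 = 853776 - 621664 = 232112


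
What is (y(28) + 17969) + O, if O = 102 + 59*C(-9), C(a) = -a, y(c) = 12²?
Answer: 18746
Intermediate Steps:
y(c) = 144
O = 633 (O = 102 + 59*(-1*(-9)) = 102 + 59*9 = 102 + 531 = 633)
(y(28) + 17969) + O = (144 + 17969) + 633 = 18113 + 633 = 18746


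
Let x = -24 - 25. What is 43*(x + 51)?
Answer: 86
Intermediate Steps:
x = -49
43*(x + 51) = 43*(-49 + 51) = 43*2 = 86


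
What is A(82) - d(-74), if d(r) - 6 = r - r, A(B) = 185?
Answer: 179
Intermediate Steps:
d(r) = 6 (d(r) = 6 + (r - r) = 6 + 0 = 6)
A(82) - d(-74) = 185 - 1*6 = 185 - 6 = 179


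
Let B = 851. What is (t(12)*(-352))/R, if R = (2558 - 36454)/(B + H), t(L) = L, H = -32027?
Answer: -16460928/4237 ≈ -3885.0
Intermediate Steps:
R = 4237/3897 (R = (2558 - 36454)/(851 - 32027) = -33896/(-31176) = -33896*(-1/31176) = 4237/3897 ≈ 1.0872)
(t(12)*(-352))/R = (12*(-352))/(4237/3897) = -4224*3897/4237 = -16460928/4237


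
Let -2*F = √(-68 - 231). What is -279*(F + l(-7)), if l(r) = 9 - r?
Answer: -4464 + 279*I*√299/2 ≈ -4464.0 + 2412.2*I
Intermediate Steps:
F = -I*√299/2 (F = -√(-68 - 231)/2 = -I*√299/2 ≈ -8.6458*I)
-279*(F + l(-7)) = -279*(-I*√299/2 + (9 - 1*(-7))) = -279*(-I*√299/2 + (9 + 7)) = -279*(-I*√299/2 + 16) = -279*(16 - I*√299/2) = -4464 + 279*I*√299/2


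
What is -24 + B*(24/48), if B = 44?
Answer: -2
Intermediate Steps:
-24 + B*(24/48) = -24 + 44*(24/48) = -24 + 44*(24*(1/48)) = -24 + 44*(½) = -24 + 22 = -2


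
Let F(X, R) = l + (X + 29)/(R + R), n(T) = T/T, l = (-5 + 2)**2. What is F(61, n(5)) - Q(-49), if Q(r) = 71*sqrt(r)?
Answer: 54 - 497*I ≈ 54.0 - 497.0*I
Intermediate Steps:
l = 9 (l = (-3)**2 = 9)
n(T) = 1
F(X, R) = 9 + (29 + X)/(2*R) (F(X, R) = 9 + (X + 29)/(R + R) = 9 + (29 + X)/((2*R)) = 9 + (29 + X)*(1/(2*R)) = 9 + (29 + X)/(2*R))
F(61, n(5)) - Q(-49) = (1/2)*(29 + 61 + 18*1)/1 - 71*sqrt(-49) = (1/2)*1*(29 + 61 + 18) - 71*7*I = (1/2)*1*108 - 497*I = 54 - 497*I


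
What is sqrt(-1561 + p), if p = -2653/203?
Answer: 12*I*sqrt(9193)/29 ≈ 39.675*I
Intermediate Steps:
p = -379/29 (p = -2653*1/203 = -379/29 ≈ -13.069)
sqrt(-1561 + p) = sqrt(-1561 - 379/29) = sqrt(-45648/29) = 12*I*sqrt(9193)/29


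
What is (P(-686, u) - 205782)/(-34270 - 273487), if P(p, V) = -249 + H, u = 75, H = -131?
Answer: 206162/307757 ≈ 0.66989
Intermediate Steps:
P(p, V) = -380 (P(p, V) = -249 - 131 = -380)
(P(-686, u) - 205782)/(-34270 - 273487) = (-380 - 205782)/(-34270 - 273487) = -206162/(-307757) = -206162*(-1/307757) = 206162/307757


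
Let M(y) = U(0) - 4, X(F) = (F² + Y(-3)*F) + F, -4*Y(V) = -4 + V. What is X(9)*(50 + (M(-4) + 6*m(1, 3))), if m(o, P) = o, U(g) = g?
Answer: 5499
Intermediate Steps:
Y(V) = 1 - V/4 (Y(V) = -(-4 + V)/4 = 1 - V/4)
X(F) = F² + 11*F/4 (X(F) = (F² + (1 - ¼*(-3))*F) + F = (F² + (1 + ¾)*F) + F = (F² + 7*F/4) + F = F² + 11*F/4)
M(y) = -4 (M(y) = 0 - 4 = -4)
X(9)*(50 + (M(-4) + 6*m(1, 3))) = ((¼)*9*(11 + 4*9))*(50 + (-4 + 6*1)) = ((¼)*9*(11 + 36))*(50 + (-4 + 6)) = ((¼)*9*47)*(50 + 2) = (423/4)*52 = 5499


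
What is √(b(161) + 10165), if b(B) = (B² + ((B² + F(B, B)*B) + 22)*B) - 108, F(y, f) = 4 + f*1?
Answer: √8489766 ≈ 2913.7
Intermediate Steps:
F(y, f) = 4 + f
b(B) = -108 + B² + B*(22 + B² + B*(4 + B)) (b(B) = (B² + ((B² + (4 + B)*B) + 22)*B) - 108 = (B² + ((B² + B*(4 + B)) + 22)*B) - 108 = (B² + (22 + B² + B*(4 + B))*B) - 108 = (B² + B*(22 + B² + B*(4 + B))) - 108 = -108 + B² + B*(22 + B² + B*(4 + B)))
√(b(161) + 10165) = √((-108 + 2*161³ + 5*161² + 22*161) + 10165) = √((-108 + 2*4173281 + 5*25921 + 3542) + 10165) = √((-108 + 8346562 + 129605 + 3542) + 10165) = √(8479601 + 10165) = √8489766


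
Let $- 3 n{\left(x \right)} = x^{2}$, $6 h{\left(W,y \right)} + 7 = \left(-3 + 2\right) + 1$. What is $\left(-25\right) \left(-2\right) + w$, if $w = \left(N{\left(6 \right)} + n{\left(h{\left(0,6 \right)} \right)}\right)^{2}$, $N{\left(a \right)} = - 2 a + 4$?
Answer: $\frac{1416769}{11664} \approx 121.47$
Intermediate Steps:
$h{\left(W,y \right)} = - \frac{7}{6}$ ($h{\left(W,y \right)} = - \frac{7}{6} + \frac{\left(-3 + 2\right) + 1}{6} = - \frac{7}{6} + \frac{-1 + 1}{6} = - \frac{7}{6} + \frac{1}{6} \cdot 0 = - \frac{7}{6} + 0 = - \frac{7}{6}$)
$N{\left(a \right)} = 4 - 2 a$
$n{\left(x \right)} = - \frac{x^{2}}{3}$
$w = \frac{833569}{11664}$ ($w = \left(\left(4 - 12\right) - \frac{\left(- \frac{7}{6}\right)^{2}}{3}\right)^{2} = \left(\left(4 - 12\right) - \frac{49}{108}\right)^{2} = \left(-8 - \frac{49}{108}\right)^{2} = \left(- \frac{913}{108}\right)^{2} = \frac{833569}{11664} \approx 71.465$)
$\left(-25\right) \left(-2\right) + w = \left(-25\right) \left(-2\right) + \frac{833569}{11664} = 50 + \frac{833569}{11664} = \frac{1416769}{11664}$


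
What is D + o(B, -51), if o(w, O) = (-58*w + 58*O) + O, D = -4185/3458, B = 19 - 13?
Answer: -11612691/3458 ≈ -3358.2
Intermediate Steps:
B = 6
D = -4185/3458 (D = -4185*1/3458 = -4185/3458 ≈ -1.2102)
o(w, O) = -58*w + 59*O
D + o(B, -51) = -4185/3458 + (-58*6 + 59*(-51)) = -4185/3458 + (-348 - 3009) = -4185/3458 - 3357 = -11612691/3458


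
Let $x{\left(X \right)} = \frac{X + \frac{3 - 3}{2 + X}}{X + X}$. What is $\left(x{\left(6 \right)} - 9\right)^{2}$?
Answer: $\frac{289}{4} \approx 72.25$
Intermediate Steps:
$x{\left(X \right)} = \frac{1}{2}$ ($x{\left(X \right)} = \frac{X + \frac{0}{2 + X}}{2 X} = \left(X + 0\right) \frac{1}{2 X} = X \frac{1}{2 X} = \frac{1}{2}$)
$\left(x{\left(6 \right)} - 9\right)^{2} = \left(\frac{1}{2} - 9\right)^{2} = \left(- \frac{17}{2}\right)^{2} = \frac{289}{4}$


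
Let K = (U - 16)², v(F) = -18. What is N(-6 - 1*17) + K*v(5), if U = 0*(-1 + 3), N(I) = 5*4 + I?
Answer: -4611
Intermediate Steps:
N(I) = 20 + I
U = 0 (U = 0*2 = 0)
K = 256 (K = (0 - 16)² = (-16)² = 256)
N(-6 - 1*17) + K*v(5) = (20 + (-6 - 1*17)) + 256*(-18) = (20 + (-6 - 17)) - 4608 = (20 - 23) - 4608 = -3 - 4608 = -4611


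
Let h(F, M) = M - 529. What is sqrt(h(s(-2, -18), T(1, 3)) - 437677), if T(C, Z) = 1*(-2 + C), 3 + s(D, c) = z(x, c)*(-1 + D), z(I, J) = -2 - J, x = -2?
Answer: 7*I*sqrt(8943) ≈ 661.97*I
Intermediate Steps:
s(D, c) = -3 + (-1 + D)*(-2 - c) (s(D, c) = -3 + (-2 - c)*(-1 + D) = -3 + (-1 + D)*(-2 - c))
T(C, Z) = -2 + C
h(F, M) = -529 + M
sqrt(h(s(-2, -18), T(1, 3)) - 437677) = sqrt((-529 + (-2 + 1)) - 437677) = sqrt((-529 - 1) - 437677) = sqrt(-530 - 437677) = sqrt(-438207) = 7*I*sqrt(8943)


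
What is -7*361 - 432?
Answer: -2959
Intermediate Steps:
-7*361 - 432 = -2527 - 432 = -2959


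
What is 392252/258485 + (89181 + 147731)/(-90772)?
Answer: -6408174944/5865800105 ≈ -1.0925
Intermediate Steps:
392252/258485 + (89181 + 147731)/(-90772) = 392252*(1/258485) + 236912*(-1/90772) = 392252/258485 - 59228/22693 = -6408174944/5865800105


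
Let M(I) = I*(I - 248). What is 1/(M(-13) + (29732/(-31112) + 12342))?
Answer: 7778/122379397 ≈ 6.3556e-5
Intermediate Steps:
M(I) = I*(-248 + I)
1/(M(-13) + (29732/(-31112) + 12342)) = 1/(-13*(-248 - 13) + (29732/(-31112) + 12342)) = 1/(-13*(-261) + (29732*(-1/31112) + 12342)) = 1/(3393 + (-7433/7778 + 12342)) = 1/(3393 + 95988643/7778) = 1/(122379397/7778) = 7778/122379397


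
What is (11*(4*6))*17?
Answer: 4488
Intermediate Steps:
(11*(4*6))*17 = (11*24)*17 = 264*17 = 4488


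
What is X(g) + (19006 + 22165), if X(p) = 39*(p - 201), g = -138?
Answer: 27950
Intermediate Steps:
X(p) = -7839 + 39*p (X(p) = 39*(-201 + p) = -7839 + 39*p)
X(g) + (19006 + 22165) = (-7839 + 39*(-138)) + (19006 + 22165) = (-7839 - 5382) + 41171 = -13221 + 41171 = 27950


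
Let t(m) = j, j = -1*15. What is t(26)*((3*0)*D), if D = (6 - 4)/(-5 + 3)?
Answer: 0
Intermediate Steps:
j = -15
t(m) = -15
D = -1 (D = 2/(-2) = 2*(-1/2) = -1)
t(26)*((3*0)*D) = -15*3*0*(-1) = -0*(-1) = -15*0 = 0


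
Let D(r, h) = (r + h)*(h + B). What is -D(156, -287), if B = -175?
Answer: -60522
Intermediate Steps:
D(r, h) = (-175 + h)*(h + r) (D(r, h) = (r + h)*(h - 175) = (h + r)*(-175 + h) = (-175 + h)*(h + r))
-D(156, -287) = -((-287)² - 175*(-287) - 175*156 - 287*156) = -(82369 + 50225 - 27300 - 44772) = -1*60522 = -60522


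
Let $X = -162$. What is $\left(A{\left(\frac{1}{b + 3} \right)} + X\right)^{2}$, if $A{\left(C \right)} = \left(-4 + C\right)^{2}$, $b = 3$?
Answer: $\frac{28121809}{1296} \approx 21699.0$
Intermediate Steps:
$\left(A{\left(\frac{1}{b + 3} \right)} + X\right)^{2} = \left(\left(-4 + \frac{1}{3 + 3}\right)^{2} - 162\right)^{2} = \left(\left(-4 + \frac{1}{6}\right)^{2} - 162\right)^{2} = \left(\left(- \frac{23}{6}\right)^{2} - 162\right)^{2} = \left(\frac{529}{36} - 162\right)^{2} = \left(- \frac{5303}{36}\right)^{2} = \frac{28121809}{1296}$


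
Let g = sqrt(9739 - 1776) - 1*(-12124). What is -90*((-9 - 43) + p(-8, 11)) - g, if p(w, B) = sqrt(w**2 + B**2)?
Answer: -7444 - sqrt(7963) - 90*sqrt(185) ≈ -8757.4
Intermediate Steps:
p(w, B) = sqrt(B**2 + w**2)
g = 12124 + sqrt(7963) (g = sqrt(7963) + 12124 = 12124 + sqrt(7963) ≈ 12213.)
-90*((-9 - 43) + p(-8, 11)) - g = -90*((-9 - 43) + sqrt(11**2 + (-8)**2)) - (12124 + sqrt(7963)) = -90*(-52 + sqrt(121 + 64)) + (-12124 - sqrt(7963)) = -90*(-52 + sqrt(185)) + (-12124 - sqrt(7963)) = (4680 - 90*sqrt(185)) + (-12124 - sqrt(7963)) = -7444 - sqrt(7963) - 90*sqrt(185)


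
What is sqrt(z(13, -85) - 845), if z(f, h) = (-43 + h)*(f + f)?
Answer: I*sqrt(4173) ≈ 64.599*I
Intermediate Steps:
z(f, h) = 2*f*(-43 + h) (z(f, h) = (-43 + h)*(2*f) = 2*f*(-43 + h))
sqrt(z(13, -85) - 845) = sqrt(2*13*(-43 - 85) - 845) = sqrt(2*13*(-128) - 845) = sqrt(-3328 - 845) = sqrt(-4173) = I*sqrt(4173)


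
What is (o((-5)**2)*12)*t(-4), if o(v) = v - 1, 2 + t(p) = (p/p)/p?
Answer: -648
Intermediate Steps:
t(p) = -2 + 1/p (t(p) = -2 + (p/p)/p = -2 + 1/p)
o(v) = -1 + v
(o((-5)**2)*12)*t(-4) = ((-1 + (-5)**2)*12)*(-2 + 1/(-4)) = ((-1 + 25)*12)*(-2 - 1/4) = (24*12)*(-9/4) = 288*(-9/4) = -648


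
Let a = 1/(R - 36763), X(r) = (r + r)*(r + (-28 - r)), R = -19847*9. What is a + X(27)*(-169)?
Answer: 55037153807/215386 ≈ 2.5553e+5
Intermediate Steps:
R = -178623
X(r) = -56*r (X(r) = (2*r)*(-28) = -56*r)
a = -1/215386 (a = 1/(-178623 - 36763) = 1/(-215386) = -1/215386 ≈ -4.6428e-6)
a + X(27)*(-169) = -1/215386 - 56*27*(-169) = -1/215386 - 1512*(-169) = -1/215386 + 255528 = 55037153807/215386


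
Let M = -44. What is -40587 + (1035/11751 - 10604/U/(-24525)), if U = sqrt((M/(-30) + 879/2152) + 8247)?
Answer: -158978934/3917 + 1928*sqrt(17758914630)/53969935725 ≈ -40587.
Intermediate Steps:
U = 11*sqrt(17758914630)/16140 (U = sqrt((-44/(-30) + 879/2152) + 8247) = sqrt((-44*(-1/30) + 879*(1/2152)) + 8247) = sqrt((22/15 + 879/2152) + 8247) = sqrt(60529/32280 + 8247) = sqrt(266273689/32280) = 11*sqrt(17758914630)/16140 ≈ 90.823)
-40587 + (1035/11751 - 10604/U/(-24525)) = -40587 + (1035/11751 - 10604*2*sqrt(17758914630)/24206699/(-24525)) = -40587 + (1035*(1/11751) - 1928*sqrt(17758914630)/2200609*(-1/24525)) = -40587 + (345/3917 - 1928*sqrt(17758914630)/2200609*(-1/24525)) = -40587 + (345/3917 + 1928*sqrt(17758914630)/53969935725) = -158978934/3917 + 1928*sqrt(17758914630)/53969935725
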